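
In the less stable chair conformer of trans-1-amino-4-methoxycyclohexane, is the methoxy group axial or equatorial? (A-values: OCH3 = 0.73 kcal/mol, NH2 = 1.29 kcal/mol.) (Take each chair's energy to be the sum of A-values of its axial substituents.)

axial

C1 and C4 have opposite parity, so for the trans isomer the two substituents are e,e in one chair and a,a in the other.
Chair I (methoxy axial, amino axial): E = 2.02 kcal/mol.
Chair II (methoxy equatorial, amino equatorial): E = 0.00 kcal/mol.
Chair I is the less stable (higher-energy) conformer, and in that chair the methoxy group is axial.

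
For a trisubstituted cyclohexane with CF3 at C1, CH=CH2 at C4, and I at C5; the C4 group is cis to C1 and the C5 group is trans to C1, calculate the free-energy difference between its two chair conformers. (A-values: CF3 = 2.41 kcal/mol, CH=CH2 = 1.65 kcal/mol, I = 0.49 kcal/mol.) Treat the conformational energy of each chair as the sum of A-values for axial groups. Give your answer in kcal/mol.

0.27 kcal/mol

Chair I (trifluoromethyl axial, vinyl equatorial, iodo equatorial): E = 2.41 kcal/mol.
Chair II (trifluoromethyl equatorial, vinyl axial, iodo axial): E = 2.14 kcal/mol.
ΔE = 2.41 − 2.14 = 0.27 kcal/mol; chair II is more stable.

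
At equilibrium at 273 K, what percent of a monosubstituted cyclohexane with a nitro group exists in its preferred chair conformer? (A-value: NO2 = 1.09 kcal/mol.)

88.2%

One chair has the nitro group axial (E = 1.09 kcal/mol) and the other has it equatorial (E = 0).
ΔG = 1.09 kcal/mol between the two chairs.
K = exp(ΔG/RT) with R = 1.987×10⁻³ kcal mol⁻¹ K⁻¹ and T = 273 K gives K ≈ 7.46.
Fraction in the lower-energy chair = K/(K+1) = 88.2%.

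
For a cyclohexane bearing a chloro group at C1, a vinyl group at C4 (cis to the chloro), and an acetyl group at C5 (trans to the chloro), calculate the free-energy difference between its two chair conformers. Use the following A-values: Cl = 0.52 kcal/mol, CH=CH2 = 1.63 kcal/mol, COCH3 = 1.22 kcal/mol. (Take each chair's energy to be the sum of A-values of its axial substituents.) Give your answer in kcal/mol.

2.33 kcal/mol

Chair I (chloro axial, vinyl equatorial, acetyl equatorial): E = 0.52 kcal/mol.
Chair II (chloro equatorial, vinyl axial, acetyl axial): E = 2.85 kcal/mol.
ΔE = 2.85 − 0.52 = 2.33 kcal/mol; chair I is more stable.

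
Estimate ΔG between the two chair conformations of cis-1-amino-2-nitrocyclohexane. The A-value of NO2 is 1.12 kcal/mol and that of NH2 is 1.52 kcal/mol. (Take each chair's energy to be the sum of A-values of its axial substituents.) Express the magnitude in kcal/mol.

0.40 kcal/mol

C1 and C2 have opposite parity, so for the cis isomer the two substituents are one axial and one equatorial in each chair.
Chair I (nitro axial, amino equatorial): E = 1.12 kcal/mol.
Chair II (nitro equatorial, amino axial): E = 1.52 kcal/mol.
ΔE = 1.52 − 1.12 = 0.40 kcal/mol; chair I is more stable.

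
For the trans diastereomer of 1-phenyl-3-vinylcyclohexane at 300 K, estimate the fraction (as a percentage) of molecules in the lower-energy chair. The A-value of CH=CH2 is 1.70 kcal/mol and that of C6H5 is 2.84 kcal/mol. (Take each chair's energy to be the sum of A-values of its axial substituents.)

87.1%

C1 and C3 have the same parity, so for the trans isomer the two substituents are one axial and one equatorial in each chair.
Chair I (vinyl axial, phenyl equatorial): E = 1.70 kcal/mol; chair II (vinyl equatorial, phenyl axial): E = 2.84 kcal/mol.
ΔG = 1.14 kcal/mol between the two chairs.
K = exp(ΔG/RT) with R = 1.987×10⁻³ kcal mol⁻¹ K⁻¹ and T = 300 K gives K ≈ 6.77.
Fraction in the lower-energy chair = K/(K+1) = 87.1%.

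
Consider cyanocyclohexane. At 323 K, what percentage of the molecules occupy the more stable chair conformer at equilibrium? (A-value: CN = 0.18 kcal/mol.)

57.0%

One chair has the cyano group axial (E = 0.18 kcal/mol) and the other has it equatorial (E = 0).
ΔG = 0.18 kcal/mol between the two chairs.
K = exp(ΔG/RT) with R = 1.987×10⁻³ kcal mol⁻¹ K⁻¹ and T = 323 K gives K ≈ 1.32.
Fraction in the lower-energy chair = K/(K+1) = 57.0%.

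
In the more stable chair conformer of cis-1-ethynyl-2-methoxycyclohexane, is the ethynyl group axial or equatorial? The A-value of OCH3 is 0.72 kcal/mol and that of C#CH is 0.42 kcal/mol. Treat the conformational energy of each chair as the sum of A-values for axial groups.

C1 and C2 have opposite parity, so for the cis isomer the two substituents are one axial and one equatorial in each chair.
Chair I (methoxy axial, ethynyl equatorial): E = 0.72 kcal/mol.
Chair II (methoxy equatorial, ethynyl axial): E = 0.42 kcal/mol.
Chair II is the more stable (lower-energy) conformer, and in that chair the ethynyl group is axial.

axial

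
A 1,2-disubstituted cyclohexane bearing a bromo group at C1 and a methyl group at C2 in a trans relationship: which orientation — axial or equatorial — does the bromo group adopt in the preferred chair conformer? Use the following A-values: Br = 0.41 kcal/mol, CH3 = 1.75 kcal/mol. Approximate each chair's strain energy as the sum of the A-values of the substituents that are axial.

equatorial

C1 and C2 have opposite parity, so for the trans isomer the two substituents are e,e in one chair and a,a in the other.
Chair I (bromo axial, methyl axial): E = 2.16 kcal/mol.
Chair II (bromo equatorial, methyl equatorial): E = 0.00 kcal/mol.
Chair II is the more stable (lower-energy) conformer, and in that chair the bromo group is equatorial.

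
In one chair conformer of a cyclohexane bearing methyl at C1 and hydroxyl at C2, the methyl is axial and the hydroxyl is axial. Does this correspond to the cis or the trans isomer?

C1 and C2 have opposite parity, so their axial bonds point in opposite directions.
With opposite-parity carbons, two substituents on the same face are one axial and one equatorial; opposite faces give both axial or both equatorial.
Here the groups are axial/axial → opposite face → trans.

trans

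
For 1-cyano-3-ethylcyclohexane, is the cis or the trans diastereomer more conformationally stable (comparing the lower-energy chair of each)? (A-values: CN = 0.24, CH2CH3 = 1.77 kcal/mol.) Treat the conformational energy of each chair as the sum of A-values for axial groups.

At 1,3 positions (parity same): cis → (e,e or a,a); trans → (a,e or e,a).
Best chair for cis: E = 0.00 kcal/mol; best chair for trans: E = 0.24 kcal/mol.
The cis isomer is lower by 0.24 kcal/mol.

cis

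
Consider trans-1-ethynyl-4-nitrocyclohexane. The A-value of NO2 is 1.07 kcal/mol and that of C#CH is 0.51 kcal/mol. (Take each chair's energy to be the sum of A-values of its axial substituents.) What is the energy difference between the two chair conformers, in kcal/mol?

1.58 kcal/mol

C1 and C4 have opposite parity, so for the trans isomer the two substituents are e,e in one chair and a,a in the other.
Chair I (nitro axial, ethynyl axial): E = 1.58 kcal/mol.
Chair II (nitro equatorial, ethynyl equatorial): E = 0.00 kcal/mol.
ΔE = 1.58 − 0.00 = 1.58 kcal/mol; chair II is more stable.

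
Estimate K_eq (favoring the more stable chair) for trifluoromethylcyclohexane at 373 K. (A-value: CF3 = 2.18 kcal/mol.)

One chair has the trifluoromethyl group axial (E = 2.18 kcal/mol) and the other has it equatorial (E = 0).
ΔG = 2.18 kcal/mol between the two chairs.
K = exp(ΔG/RT) with R = 1.987×10⁻³ kcal mol⁻¹ K⁻¹ and T = 373 K gives K ≈ 18.9.

K ≈ 18.9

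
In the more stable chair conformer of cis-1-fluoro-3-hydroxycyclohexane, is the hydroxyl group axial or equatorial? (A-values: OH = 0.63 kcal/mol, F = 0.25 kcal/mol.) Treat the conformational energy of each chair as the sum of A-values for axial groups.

equatorial

C1 and C3 have the same parity, so for the cis isomer the two substituents are e,e in one chair and a,a in the other.
Chair I (hydroxyl axial, fluoro axial): E = 0.88 kcal/mol.
Chair II (hydroxyl equatorial, fluoro equatorial): E = 0.00 kcal/mol.
Chair II is the more stable (lower-energy) conformer, and in that chair the hydroxyl group is equatorial.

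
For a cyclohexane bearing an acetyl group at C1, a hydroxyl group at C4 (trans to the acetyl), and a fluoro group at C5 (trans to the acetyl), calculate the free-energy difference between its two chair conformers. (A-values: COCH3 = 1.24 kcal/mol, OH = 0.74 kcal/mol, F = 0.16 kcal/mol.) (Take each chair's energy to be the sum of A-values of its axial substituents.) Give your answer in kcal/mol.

Chair I (acetyl axial, hydroxyl axial, fluoro equatorial): E = 1.98 kcal/mol.
Chair II (acetyl equatorial, hydroxyl equatorial, fluoro axial): E = 0.16 kcal/mol.
ΔE = 1.98 − 0.16 = 1.82 kcal/mol; chair II is more stable.

1.82 kcal/mol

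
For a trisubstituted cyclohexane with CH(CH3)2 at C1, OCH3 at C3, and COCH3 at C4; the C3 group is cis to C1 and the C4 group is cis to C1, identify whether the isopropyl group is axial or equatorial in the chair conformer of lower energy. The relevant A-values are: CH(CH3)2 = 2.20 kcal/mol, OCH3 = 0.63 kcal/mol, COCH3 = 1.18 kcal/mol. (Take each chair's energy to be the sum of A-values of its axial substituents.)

equatorial

Chair I (isopropyl axial, methoxy axial, acetyl equatorial): E = 2.83 kcal/mol.
Chair II (isopropyl equatorial, methoxy equatorial, acetyl axial): E = 1.18 kcal/mol.
Chair II is the more stable (lower-energy) conformer, and in that chair the isopropyl group is equatorial.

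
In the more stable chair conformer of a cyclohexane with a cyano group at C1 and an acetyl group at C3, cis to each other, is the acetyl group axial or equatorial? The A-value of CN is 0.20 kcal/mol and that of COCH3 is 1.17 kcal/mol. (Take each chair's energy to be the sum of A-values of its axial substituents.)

equatorial

C1 and C3 have the same parity, so for the cis isomer the two substituents are e,e in one chair and a,a in the other.
Chair I (cyano axial, acetyl axial): E = 1.37 kcal/mol.
Chair II (cyano equatorial, acetyl equatorial): E = 0.00 kcal/mol.
Chair II is the more stable (lower-energy) conformer, and in that chair the acetyl group is equatorial.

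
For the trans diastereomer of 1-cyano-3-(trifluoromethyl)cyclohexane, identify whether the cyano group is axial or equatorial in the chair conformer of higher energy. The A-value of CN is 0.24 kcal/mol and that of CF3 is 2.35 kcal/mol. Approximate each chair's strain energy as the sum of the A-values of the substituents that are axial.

C1 and C3 have the same parity, so for the trans isomer the two substituents are one axial and one equatorial in each chair.
Chair I (cyano axial, trifluoromethyl equatorial): E = 0.24 kcal/mol.
Chair II (cyano equatorial, trifluoromethyl axial): E = 2.35 kcal/mol.
Chair II is the less stable (higher-energy) conformer, and in that chair the cyano group is equatorial.

equatorial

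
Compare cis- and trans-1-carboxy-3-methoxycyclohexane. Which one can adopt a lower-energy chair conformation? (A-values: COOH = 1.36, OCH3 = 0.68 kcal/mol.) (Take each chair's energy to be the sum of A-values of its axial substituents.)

cis

At 1,3 positions (parity same): cis → (e,e or a,a); trans → (a,e or e,a).
Best chair for cis: E = 0.00 kcal/mol; best chair for trans: E = 0.68 kcal/mol.
The cis isomer is lower by 0.68 kcal/mol.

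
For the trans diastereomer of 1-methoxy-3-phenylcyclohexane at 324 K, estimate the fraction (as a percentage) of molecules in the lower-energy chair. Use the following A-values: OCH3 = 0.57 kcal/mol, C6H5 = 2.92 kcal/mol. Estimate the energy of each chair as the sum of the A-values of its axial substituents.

97.5%

C1 and C3 have the same parity, so for the trans isomer the two substituents are one axial and one equatorial in each chair.
Chair I (methoxy axial, phenyl equatorial): E = 0.57 kcal/mol; chair II (methoxy equatorial, phenyl axial): E = 2.92 kcal/mol.
ΔG = 2.35 kcal/mol between the two chairs.
K = exp(ΔG/RT) with R = 1.987×10⁻³ kcal mol⁻¹ K⁻¹ and T = 324 K gives K ≈ 38.5.
Fraction in the lower-energy chair = K/(K+1) = 97.5%.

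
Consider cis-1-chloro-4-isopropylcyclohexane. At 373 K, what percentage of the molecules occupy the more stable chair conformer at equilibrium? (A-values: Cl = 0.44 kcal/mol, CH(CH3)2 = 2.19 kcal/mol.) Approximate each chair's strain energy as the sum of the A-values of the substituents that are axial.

91.4%

C1 and C4 have opposite parity, so for the cis isomer the two substituents are one axial and one equatorial in each chair.
Chair I (chloro axial, isopropyl equatorial): E = 0.44 kcal/mol; chair II (chloro equatorial, isopropyl axial): E = 2.19 kcal/mol.
ΔG = 1.75 kcal/mol between the two chairs.
K = exp(ΔG/RT) with R = 1.987×10⁻³ kcal mol⁻¹ K⁻¹ and T = 373 K gives K ≈ 10.6.
Fraction in the lower-energy chair = K/(K+1) = 91.4%.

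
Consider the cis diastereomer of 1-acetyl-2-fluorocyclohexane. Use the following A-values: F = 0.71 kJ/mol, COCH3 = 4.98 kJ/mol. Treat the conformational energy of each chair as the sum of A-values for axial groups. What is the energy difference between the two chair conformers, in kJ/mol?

C1 and C2 have opposite parity, so for the cis isomer the two substituents are one axial and one equatorial in each chair.
Chair I (fluoro axial, acetyl equatorial): E = 0.71 kJ/mol.
Chair II (fluoro equatorial, acetyl axial): E = 4.98 kJ/mol.
ΔE = 4.98 − 0.71 = 4.27 kJ/mol; chair I is more stable.

4.27 kJ/mol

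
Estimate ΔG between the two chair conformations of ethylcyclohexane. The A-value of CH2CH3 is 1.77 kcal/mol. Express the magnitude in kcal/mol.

1.77 kcal/mol

A monosubstituted cyclohexane has one chair with the ethyl group axial (E = A = 1.77 kcal/mol) and one with it equatorial (E = 0).
ΔE = 1.77 − 0 = 1.77 kcal/mol.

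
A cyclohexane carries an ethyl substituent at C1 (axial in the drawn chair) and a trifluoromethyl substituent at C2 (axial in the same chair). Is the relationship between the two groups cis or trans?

C1 and C2 have opposite parity, so their axial bonds point in opposite directions.
With opposite-parity carbons, two substituents on the same face are one axial and one equatorial; opposite faces give both axial or both equatorial.
Here the groups are axial/axial → opposite face → trans.

trans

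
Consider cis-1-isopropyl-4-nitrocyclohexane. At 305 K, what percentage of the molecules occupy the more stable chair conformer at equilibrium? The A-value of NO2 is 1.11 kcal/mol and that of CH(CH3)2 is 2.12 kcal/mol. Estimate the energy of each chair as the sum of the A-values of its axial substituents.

C1 and C4 have opposite parity, so for the cis isomer the two substituents are one axial and one equatorial in each chair.
Chair I (nitro axial, isopropyl equatorial): E = 1.11 kcal/mol; chair II (nitro equatorial, isopropyl axial): E = 2.12 kcal/mol.
ΔG = 1.01 kcal/mol between the two chairs.
K = exp(ΔG/RT) with R = 1.987×10⁻³ kcal mol⁻¹ K⁻¹ and T = 305 K gives K ≈ 5.29.
Fraction in the lower-energy chair = K/(K+1) = 84.1%.

84.1%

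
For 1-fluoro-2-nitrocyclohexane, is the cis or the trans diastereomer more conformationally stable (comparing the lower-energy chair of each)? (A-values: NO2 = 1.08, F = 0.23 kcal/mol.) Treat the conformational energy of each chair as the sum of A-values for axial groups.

At 1,2 positions (parity opposite): cis → (a,e or e,a); trans → (e,e or a,a).
Best chair for cis: E = 0.23 kcal/mol; best chair for trans: E = 0.00 kcal/mol.
The trans isomer is lower by 0.23 kcal/mol.

trans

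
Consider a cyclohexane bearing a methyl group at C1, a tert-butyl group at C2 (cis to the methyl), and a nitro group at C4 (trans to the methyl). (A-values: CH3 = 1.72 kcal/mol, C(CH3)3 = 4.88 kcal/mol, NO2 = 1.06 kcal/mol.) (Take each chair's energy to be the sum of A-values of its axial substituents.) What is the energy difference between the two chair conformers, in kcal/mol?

2.10 kcal/mol

Chair I (methyl axial, tert-butyl equatorial, nitro axial): E = 2.78 kcal/mol.
Chair II (methyl equatorial, tert-butyl axial, nitro equatorial): E = 4.88 kcal/mol.
ΔE = 4.88 − 2.78 = 2.10 kcal/mol; chair I is more stable.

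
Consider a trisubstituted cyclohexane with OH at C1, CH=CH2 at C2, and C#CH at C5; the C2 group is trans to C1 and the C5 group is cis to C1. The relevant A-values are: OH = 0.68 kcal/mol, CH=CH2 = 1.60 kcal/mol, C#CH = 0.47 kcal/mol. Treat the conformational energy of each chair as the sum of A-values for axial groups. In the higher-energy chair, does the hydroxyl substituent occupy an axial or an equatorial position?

axial

Chair I (hydroxyl axial, vinyl axial, ethynyl axial): E = 2.75 kcal/mol.
Chair II (hydroxyl equatorial, vinyl equatorial, ethynyl equatorial): E = 0.00 kcal/mol.
Chair I is the less stable (higher-energy) conformer, and in that chair the hydroxyl group is axial.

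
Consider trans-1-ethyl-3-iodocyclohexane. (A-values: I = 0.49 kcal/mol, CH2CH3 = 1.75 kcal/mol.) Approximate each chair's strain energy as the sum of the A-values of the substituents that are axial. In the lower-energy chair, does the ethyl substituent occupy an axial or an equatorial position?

C1 and C3 have the same parity, so for the trans isomer the two substituents are one axial and one equatorial in each chair.
Chair I (iodo axial, ethyl equatorial): E = 0.49 kcal/mol.
Chair II (iodo equatorial, ethyl axial): E = 1.75 kcal/mol.
Chair I is the more stable (lower-energy) conformer, and in that chair the ethyl group is equatorial.

equatorial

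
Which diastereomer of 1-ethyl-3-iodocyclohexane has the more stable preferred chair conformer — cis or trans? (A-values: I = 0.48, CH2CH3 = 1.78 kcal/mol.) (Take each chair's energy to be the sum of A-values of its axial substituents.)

At 1,3 positions (parity same): cis → (e,e or a,a); trans → (a,e or e,a).
Best chair for cis: E = 0.00 kcal/mol; best chair for trans: E = 0.48 kcal/mol.
The cis isomer is lower by 0.48 kcal/mol.

cis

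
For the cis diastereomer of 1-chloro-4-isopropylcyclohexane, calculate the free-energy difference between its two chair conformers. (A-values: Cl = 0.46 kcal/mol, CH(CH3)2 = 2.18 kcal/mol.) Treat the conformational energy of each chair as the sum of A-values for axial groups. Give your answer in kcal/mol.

C1 and C4 have opposite parity, so for the cis isomer the two substituents are one axial and one equatorial in each chair.
Chair I (chloro axial, isopropyl equatorial): E = 0.46 kcal/mol.
Chair II (chloro equatorial, isopropyl axial): E = 2.18 kcal/mol.
ΔE = 2.18 − 0.46 = 1.72 kcal/mol; chair I is more stable.

1.72 kcal/mol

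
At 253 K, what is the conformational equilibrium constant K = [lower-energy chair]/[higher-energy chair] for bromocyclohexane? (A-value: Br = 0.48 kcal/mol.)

One chair has the bromo group axial (E = 0.48 kcal/mol) and the other has it equatorial (E = 0).
ΔG = 0.48 kcal/mol between the two chairs.
K = exp(ΔG/RT) with R = 1.987×10⁻³ kcal mol⁻¹ K⁻¹ and T = 253 K gives K ≈ 2.6.

K ≈ 2.60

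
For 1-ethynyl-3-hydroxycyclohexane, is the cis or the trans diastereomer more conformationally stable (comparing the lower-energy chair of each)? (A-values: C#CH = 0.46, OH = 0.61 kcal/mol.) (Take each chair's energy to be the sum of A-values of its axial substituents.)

At 1,3 positions (parity same): cis → (e,e or a,a); trans → (a,e or e,a).
Best chair for cis: E = 0.00 kcal/mol; best chair for trans: E = 0.46 kcal/mol.
The cis isomer is lower by 0.46 kcal/mol.

cis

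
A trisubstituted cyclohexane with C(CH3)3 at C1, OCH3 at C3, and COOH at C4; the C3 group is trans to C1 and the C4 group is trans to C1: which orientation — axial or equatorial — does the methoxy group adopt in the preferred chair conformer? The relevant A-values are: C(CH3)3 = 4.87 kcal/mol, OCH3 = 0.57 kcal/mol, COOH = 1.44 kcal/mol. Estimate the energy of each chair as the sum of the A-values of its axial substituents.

axial

Chair I (tert-butyl axial, methoxy equatorial, carboxyl axial): E = 6.31 kcal/mol.
Chair II (tert-butyl equatorial, methoxy axial, carboxyl equatorial): E = 0.57 kcal/mol.
Chair II is the more stable (lower-energy) conformer, and in that chair the methoxy group is axial.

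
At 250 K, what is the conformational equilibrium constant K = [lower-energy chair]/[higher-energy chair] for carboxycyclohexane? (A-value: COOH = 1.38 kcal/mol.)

K ≈ 16.1

One chair has the carboxyl group axial (E = 1.38 kcal/mol) and the other has it equatorial (E = 0).
ΔG = 1.38 kcal/mol between the two chairs.
K = exp(ΔG/RT) with R = 1.987×10⁻³ kcal mol⁻¹ K⁻¹ and T = 250 K gives K ≈ 16.1.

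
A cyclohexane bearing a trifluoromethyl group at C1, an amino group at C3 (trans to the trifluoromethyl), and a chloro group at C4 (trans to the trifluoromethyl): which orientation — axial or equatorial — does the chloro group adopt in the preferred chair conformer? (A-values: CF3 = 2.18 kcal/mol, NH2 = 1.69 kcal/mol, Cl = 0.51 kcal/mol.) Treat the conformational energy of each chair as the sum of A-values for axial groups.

equatorial

Chair I (trifluoromethyl axial, amino equatorial, chloro axial): E = 2.69 kcal/mol.
Chair II (trifluoromethyl equatorial, amino axial, chloro equatorial): E = 1.69 kcal/mol.
Chair II is the more stable (lower-energy) conformer, and in that chair the chloro group is equatorial.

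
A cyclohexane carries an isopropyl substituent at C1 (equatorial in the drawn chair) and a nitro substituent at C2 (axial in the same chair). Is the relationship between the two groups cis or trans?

C1 and C2 have opposite parity, so their axial bonds point in opposite directions.
With opposite-parity carbons, two substituents on the same face are one axial and one equatorial; opposite faces give both axial or both equatorial.
Here the groups are equatorial/axial → same face → cis.

cis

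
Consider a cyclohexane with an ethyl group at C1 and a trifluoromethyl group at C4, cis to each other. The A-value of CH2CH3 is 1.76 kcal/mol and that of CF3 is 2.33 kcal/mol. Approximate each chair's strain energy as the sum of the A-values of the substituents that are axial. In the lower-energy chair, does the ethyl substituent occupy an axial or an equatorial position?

C1 and C4 have opposite parity, so for the cis isomer the two substituents are one axial and one equatorial in each chair.
Chair I (ethyl axial, trifluoromethyl equatorial): E = 1.76 kcal/mol.
Chair II (ethyl equatorial, trifluoromethyl axial): E = 2.33 kcal/mol.
Chair I is the more stable (lower-energy) conformer, and in that chair the ethyl group is axial.

axial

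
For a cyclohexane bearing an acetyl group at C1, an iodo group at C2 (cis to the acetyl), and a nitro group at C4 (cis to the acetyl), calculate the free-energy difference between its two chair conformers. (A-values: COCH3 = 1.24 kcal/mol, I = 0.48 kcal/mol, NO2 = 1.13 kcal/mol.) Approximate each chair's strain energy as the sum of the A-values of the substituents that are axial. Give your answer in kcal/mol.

Chair I (acetyl axial, iodo equatorial, nitro equatorial): E = 1.24 kcal/mol.
Chair II (acetyl equatorial, iodo axial, nitro axial): E = 1.61 kcal/mol.
ΔE = 1.61 − 1.24 = 0.37 kcal/mol; chair I is more stable.

0.37 kcal/mol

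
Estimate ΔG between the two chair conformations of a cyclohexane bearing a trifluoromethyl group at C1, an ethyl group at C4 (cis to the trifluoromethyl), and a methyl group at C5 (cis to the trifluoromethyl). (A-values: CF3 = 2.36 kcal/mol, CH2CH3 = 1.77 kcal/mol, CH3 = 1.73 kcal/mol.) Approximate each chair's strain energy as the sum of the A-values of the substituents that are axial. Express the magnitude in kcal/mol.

Chair I (trifluoromethyl axial, ethyl equatorial, methyl axial): E = 4.09 kcal/mol.
Chair II (trifluoromethyl equatorial, ethyl axial, methyl equatorial): E = 1.77 kcal/mol.
ΔE = 4.09 − 1.77 = 2.32 kcal/mol; chair II is more stable.

2.32 kcal/mol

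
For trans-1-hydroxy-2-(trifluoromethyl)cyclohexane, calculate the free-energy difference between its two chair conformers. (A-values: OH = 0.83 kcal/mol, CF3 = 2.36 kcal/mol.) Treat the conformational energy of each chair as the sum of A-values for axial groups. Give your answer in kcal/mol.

3.19 kcal/mol

C1 and C2 have opposite parity, so for the trans isomer the two substituents are e,e in one chair and a,a in the other.
Chair I (hydroxyl axial, trifluoromethyl axial): E = 3.19 kcal/mol.
Chair II (hydroxyl equatorial, trifluoromethyl equatorial): E = 0.00 kcal/mol.
ΔE = 3.19 − 0.00 = 3.19 kcal/mol; chair II is more stable.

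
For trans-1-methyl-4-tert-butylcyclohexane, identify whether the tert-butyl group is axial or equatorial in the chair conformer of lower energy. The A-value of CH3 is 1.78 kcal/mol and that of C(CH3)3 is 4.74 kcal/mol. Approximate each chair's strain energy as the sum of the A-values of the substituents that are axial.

equatorial

C1 and C4 have opposite parity, so for the trans isomer the two substituents are e,e in one chair and a,a in the other.
Chair I (methyl axial, tert-butyl axial): E = 6.52 kcal/mol.
Chair II (methyl equatorial, tert-butyl equatorial): E = 0.00 kcal/mol.
Chair II is the more stable (lower-energy) conformer, and in that chair the tert-butyl group is equatorial.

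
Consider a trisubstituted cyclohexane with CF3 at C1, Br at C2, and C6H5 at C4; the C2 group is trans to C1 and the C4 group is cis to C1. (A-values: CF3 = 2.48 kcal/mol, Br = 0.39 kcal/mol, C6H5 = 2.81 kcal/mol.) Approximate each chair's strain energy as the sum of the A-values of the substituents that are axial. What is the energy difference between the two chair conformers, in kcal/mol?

0.06 kcal/mol

Chair I (trifluoromethyl axial, bromo axial, phenyl equatorial): E = 2.87 kcal/mol.
Chair II (trifluoromethyl equatorial, bromo equatorial, phenyl axial): E = 2.81 kcal/mol.
ΔE = 2.87 − 2.81 = 0.06 kcal/mol; chair II is more stable.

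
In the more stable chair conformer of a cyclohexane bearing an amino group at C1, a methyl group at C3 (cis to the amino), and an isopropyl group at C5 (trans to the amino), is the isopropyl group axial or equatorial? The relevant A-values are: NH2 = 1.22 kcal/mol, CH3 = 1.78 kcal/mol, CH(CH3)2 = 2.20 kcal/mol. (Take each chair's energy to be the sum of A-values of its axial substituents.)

Chair I (amino axial, methyl axial, isopropyl equatorial): E = 3.00 kcal/mol.
Chair II (amino equatorial, methyl equatorial, isopropyl axial): E = 2.20 kcal/mol.
Chair II is the more stable (lower-energy) conformer, and in that chair the isopropyl group is axial.

axial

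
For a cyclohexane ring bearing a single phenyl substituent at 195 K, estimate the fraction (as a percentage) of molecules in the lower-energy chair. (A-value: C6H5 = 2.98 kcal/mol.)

100.0%

One chair has the phenyl group axial (E = 2.98 kcal/mol) and the other has it equatorial (E = 0).
ΔG = 2.98 kcal/mol between the two chairs.
K = exp(ΔG/RT) with R = 1.987×10⁻³ kcal mol⁻¹ K⁻¹ and T = 195 K gives K ≈ 2.19e+03.
Fraction in the lower-energy chair = K/(K+1) = 100.0%.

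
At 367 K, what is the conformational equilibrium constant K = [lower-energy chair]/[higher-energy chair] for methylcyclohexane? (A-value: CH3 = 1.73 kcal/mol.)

One chair has the methyl group axial (E = 1.73 kcal/mol) and the other has it equatorial (E = 0).
ΔG = 1.73 kcal/mol between the two chairs.
K = exp(ΔG/RT) with R = 1.987×10⁻³ kcal mol⁻¹ K⁻¹ and T = 367 K gives K ≈ 10.7.

K ≈ 10.7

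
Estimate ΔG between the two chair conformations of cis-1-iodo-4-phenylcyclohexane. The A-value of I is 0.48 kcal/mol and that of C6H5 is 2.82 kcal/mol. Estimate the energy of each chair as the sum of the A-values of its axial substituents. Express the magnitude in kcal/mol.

2.34 kcal/mol

C1 and C4 have opposite parity, so for the cis isomer the two substituents are one axial and one equatorial in each chair.
Chair I (iodo axial, phenyl equatorial): E = 0.48 kcal/mol.
Chair II (iodo equatorial, phenyl axial): E = 2.82 kcal/mol.
ΔE = 2.82 − 0.48 = 2.34 kcal/mol; chair I is more stable.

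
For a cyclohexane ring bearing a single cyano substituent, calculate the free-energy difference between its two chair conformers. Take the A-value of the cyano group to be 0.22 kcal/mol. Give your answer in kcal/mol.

A monosubstituted cyclohexane has one chair with the cyano group axial (E = A = 0.22 kcal/mol) and one with it equatorial (E = 0).
ΔE = 0.22 − 0 = 0.22 kcal/mol.

0.22 kcal/mol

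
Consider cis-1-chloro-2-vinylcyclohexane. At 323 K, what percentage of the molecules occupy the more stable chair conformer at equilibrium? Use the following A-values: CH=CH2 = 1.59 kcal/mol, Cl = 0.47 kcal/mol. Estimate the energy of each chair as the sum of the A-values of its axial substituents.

85.1%

C1 and C2 have opposite parity, so for the cis isomer the two substituents are one axial and one equatorial in each chair.
Chair I (vinyl axial, chloro equatorial): E = 1.59 kcal/mol; chair II (vinyl equatorial, chloro axial): E = 0.47 kcal/mol.
ΔG = 1.12 kcal/mol between the two chairs.
K = exp(ΔG/RT) with R = 1.987×10⁻³ kcal mol⁻¹ K⁻¹ and T = 323 K gives K ≈ 5.73.
Fraction in the lower-energy chair = K/(K+1) = 85.1%.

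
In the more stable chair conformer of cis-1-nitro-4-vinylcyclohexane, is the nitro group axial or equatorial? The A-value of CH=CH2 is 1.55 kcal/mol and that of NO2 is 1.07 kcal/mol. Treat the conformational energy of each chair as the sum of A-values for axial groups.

C1 and C4 have opposite parity, so for the cis isomer the two substituents are one axial and one equatorial in each chair.
Chair I (vinyl axial, nitro equatorial): E = 1.55 kcal/mol.
Chair II (vinyl equatorial, nitro axial): E = 1.07 kcal/mol.
Chair II is the more stable (lower-energy) conformer, and in that chair the nitro group is axial.

axial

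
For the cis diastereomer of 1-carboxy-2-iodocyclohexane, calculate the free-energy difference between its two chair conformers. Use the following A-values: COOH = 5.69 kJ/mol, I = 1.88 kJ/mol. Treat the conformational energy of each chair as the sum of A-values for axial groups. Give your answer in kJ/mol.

3.81 kJ/mol

C1 and C2 have opposite parity, so for the cis isomer the two substituents are one axial and one equatorial in each chair.
Chair I (carboxyl axial, iodo equatorial): E = 5.69 kJ/mol.
Chair II (carboxyl equatorial, iodo axial): E = 1.88 kJ/mol.
ΔE = 5.69 − 1.88 = 3.81 kJ/mol; chair II is more stable.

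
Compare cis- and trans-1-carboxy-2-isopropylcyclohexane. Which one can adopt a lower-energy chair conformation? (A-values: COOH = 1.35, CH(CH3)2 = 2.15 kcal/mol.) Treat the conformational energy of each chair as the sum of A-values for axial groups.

At 1,2 positions (parity opposite): cis → (a,e or e,a); trans → (e,e or a,a).
Best chair for cis: E = 1.35 kcal/mol; best chair for trans: E = 0.00 kcal/mol.
The trans isomer is lower by 1.35 kcal/mol.

trans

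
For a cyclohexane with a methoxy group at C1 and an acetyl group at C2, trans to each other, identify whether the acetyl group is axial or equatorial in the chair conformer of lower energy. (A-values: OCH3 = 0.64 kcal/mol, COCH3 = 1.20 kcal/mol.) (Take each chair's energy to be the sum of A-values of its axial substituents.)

equatorial

C1 and C2 have opposite parity, so for the trans isomer the two substituents are e,e in one chair and a,a in the other.
Chair I (methoxy axial, acetyl axial): E = 1.84 kcal/mol.
Chair II (methoxy equatorial, acetyl equatorial): E = 0.00 kcal/mol.
Chair II is the more stable (lower-energy) conformer, and in that chair the acetyl group is equatorial.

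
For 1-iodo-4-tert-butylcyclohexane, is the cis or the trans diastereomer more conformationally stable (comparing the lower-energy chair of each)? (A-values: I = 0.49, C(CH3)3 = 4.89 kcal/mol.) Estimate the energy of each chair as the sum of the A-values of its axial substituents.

trans

At 1,4 positions (parity opposite): cis → (a,e or e,a); trans → (e,e or a,a).
Best chair for cis: E = 0.49 kcal/mol; best chair for trans: E = 0.00 kcal/mol.
The trans isomer is lower by 0.49 kcal/mol.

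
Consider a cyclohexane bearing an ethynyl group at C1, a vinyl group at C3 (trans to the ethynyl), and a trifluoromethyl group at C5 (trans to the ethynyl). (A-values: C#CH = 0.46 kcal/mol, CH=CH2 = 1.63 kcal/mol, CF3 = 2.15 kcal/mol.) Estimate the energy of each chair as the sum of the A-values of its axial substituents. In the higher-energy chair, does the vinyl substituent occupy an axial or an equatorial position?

Chair I (ethynyl axial, vinyl equatorial, trifluoromethyl equatorial): E = 0.46 kcal/mol.
Chair II (ethynyl equatorial, vinyl axial, trifluoromethyl axial): E = 3.78 kcal/mol.
Chair II is the less stable (higher-energy) conformer, and in that chair the vinyl group is axial.

axial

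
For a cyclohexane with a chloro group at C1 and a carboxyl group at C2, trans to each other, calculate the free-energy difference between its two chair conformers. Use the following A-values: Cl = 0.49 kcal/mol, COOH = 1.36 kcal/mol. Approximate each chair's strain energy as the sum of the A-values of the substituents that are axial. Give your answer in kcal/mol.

C1 and C2 have opposite parity, so for the trans isomer the two substituents are e,e in one chair and a,a in the other.
Chair I (chloro axial, carboxyl axial): E = 1.85 kcal/mol.
Chair II (chloro equatorial, carboxyl equatorial): E = 0.00 kcal/mol.
ΔE = 1.85 − 0.00 = 1.85 kcal/mol; chair II is more stable.

1.85 kcal/mol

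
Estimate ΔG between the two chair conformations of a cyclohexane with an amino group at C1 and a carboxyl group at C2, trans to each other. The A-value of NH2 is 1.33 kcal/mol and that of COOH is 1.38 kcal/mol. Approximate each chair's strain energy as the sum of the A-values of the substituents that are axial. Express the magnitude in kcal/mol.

C1 and C2 have opposite parity, so for the trans isomer the two substituents are e,e in one chair and a,a in the other.
Chair I (amino axial, carboxyl axial): E = 2.71 kcal/mol.
Chair II (amino equatorial, carboxyl equatorial): E = 0.00 kcal/mol.
ΔE = 2.71 − 0.00 = 2.71 kcal/mol; chair II is more stable.

2.71 kcal/mol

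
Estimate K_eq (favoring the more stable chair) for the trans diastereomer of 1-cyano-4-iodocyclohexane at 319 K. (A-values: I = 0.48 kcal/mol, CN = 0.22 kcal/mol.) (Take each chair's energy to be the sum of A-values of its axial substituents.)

K ≈ 3.02

C1 and C4 have opposite parity, so for the trans isomer the two substituents are e,e in one chair and a,a in the other.
Chair I (iodo axial, cyano axial): E = 0.70 kcal/mol; chair II (iodo equatorial, cyano equatorial): E = 0.00 kcal/mol.
ΔG = 0.70 kcal/mol between the two chairs.
K = exp(ΔG/RT) with R = 1.987×10⁻³ kcal mol⁻¹ K⁻¹ and T = 319 K gives K ≈ 3.02.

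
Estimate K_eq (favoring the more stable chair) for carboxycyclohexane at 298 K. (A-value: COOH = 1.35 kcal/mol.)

One chair has the carboxyl group axial (E = 1.35 kcal/mol) and the other has it equatorial (E = 0).
ΔG = 1.35 kcal/mol between the two chairs.
K = exp(ΔG/RT) with R = 1.987×10⁻³ kcal mol⁻¹ K⁻¹ and T = 298 K gives K ≈ 9.78.

K ≈ 9.78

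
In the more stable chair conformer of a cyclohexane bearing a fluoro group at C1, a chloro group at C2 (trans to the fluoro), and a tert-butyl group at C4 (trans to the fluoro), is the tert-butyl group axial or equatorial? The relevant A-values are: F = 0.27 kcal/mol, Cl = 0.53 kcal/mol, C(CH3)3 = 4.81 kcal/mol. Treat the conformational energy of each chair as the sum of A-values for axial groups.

equatorial

Chair I (fluoro axial, chloro axial, tert-butyl axial): E = 5.61 kcal/mol.
Chair II (fluoro equatorial, chloro equatorial, tert-butyl equatorial): E = 0.00 kcal/mol.
Chair II is the more stable (lower-energy) conformer, and in that chair the tert-butyl group is equatorial.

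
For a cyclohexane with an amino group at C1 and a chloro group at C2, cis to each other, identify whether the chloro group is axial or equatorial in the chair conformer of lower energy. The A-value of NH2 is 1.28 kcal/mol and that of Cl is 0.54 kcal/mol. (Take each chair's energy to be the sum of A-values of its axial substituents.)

C1 and C2 have opposite parity, so for the cis isomer the two substituents are one axial and one equatorial in each chair.
Chair I (amino axial, chloro equatorial): E = 1.28 kcal/mol.
Chair II (amino equatorial, chloro axial): E = 0.54 kcal/mol.
Chair II is the more stable (lower-energy) conformer, and in that chair the chloro group is axial.

axial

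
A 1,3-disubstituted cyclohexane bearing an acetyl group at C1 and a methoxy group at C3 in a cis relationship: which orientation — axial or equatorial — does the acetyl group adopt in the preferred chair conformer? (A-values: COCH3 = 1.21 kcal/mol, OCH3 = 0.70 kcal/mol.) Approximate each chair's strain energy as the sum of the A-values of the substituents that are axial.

C1 and C3 have the same parity, so for the cis isomer the two substituents are e,e in one chair and a,a in the other.
Chair I (acetyl axial, methoxy axial): E = 1.91 kcal/mol.
Chair II (acetyl equatorial, methoxy equatorial): E = 0.00 kcal/mol.
Chair II is the more stable (lower-energy) conformer, and in that chair the acetyl group is equatorial.

equatorial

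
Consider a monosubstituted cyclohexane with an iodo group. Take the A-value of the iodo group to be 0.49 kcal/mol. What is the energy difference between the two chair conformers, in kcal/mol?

A monosubstituted cyclohexane has one chair with the iodo group axial (E = A = 0.49 kcal/mol) and one with it equatorial (E = 0).
ΔE = 0.49 − 0 = 0.49 kcal/mol.

0.49 kcal/mol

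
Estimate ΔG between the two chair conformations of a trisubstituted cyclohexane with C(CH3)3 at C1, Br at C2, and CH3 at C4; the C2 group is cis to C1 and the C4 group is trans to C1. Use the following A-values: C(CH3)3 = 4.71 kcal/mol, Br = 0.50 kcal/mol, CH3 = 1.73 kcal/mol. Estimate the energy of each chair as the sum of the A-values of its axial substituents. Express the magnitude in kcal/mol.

5.94 kcal/mol

Chair I (tert-butyl axial, bromo equatorial, methyl axial): E = 6.44 kcal/mol.
Chair II (tert-butyl equatorial, bromo axial, methyl equatorial): E = 0.50 kcal/mol.
ΔE = 6.44 − 0.50 = 5.94 kcal/mol; chair II is more stable.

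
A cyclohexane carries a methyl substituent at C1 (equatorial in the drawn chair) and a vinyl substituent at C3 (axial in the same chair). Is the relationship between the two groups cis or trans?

C1 and C3 have the same parity, so their axial bonds point in the same direction.
With same-parity carbons, two substituents on the same face are both axial or both equatorial; opposite faces give one of each.
Here the groups are equatorial/axial → opposite face → trans.

trans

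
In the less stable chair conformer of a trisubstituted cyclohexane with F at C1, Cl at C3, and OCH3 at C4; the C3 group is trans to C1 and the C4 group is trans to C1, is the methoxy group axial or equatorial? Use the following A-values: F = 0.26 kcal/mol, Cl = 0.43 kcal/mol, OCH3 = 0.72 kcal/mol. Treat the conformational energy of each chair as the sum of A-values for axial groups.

axial

Chair I (fluoro axial, chloro equatorial, methoxy axial): E = 0.98 kcal/mol.
Chair II (fluoro equatorial, chloro axial, methoxy equatorial): E = 0.43 kcal/mol.
Chair I is the less stable (higher-energy) conformer, and in that chair the methoxy group is axial.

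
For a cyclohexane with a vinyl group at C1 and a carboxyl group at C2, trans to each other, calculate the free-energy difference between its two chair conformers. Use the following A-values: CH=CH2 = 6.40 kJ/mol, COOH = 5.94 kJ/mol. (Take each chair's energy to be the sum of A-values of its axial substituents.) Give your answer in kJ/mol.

C1 and C2 have opposite parity, so for the trans isomer the two substituents are e,e in one chair and a,a in the other.
Chair I (vinyl axial, carboxyl axial): E = 12.34 kJ/mol.
Chair II (vinyl equatorial, carboxyl equatorial): E = 0.00 kJ/mol.
ΔE = 12.34 − 0.00 = 12.34 kJ/mol; chair II is more stable.

12.34 kJ/mol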